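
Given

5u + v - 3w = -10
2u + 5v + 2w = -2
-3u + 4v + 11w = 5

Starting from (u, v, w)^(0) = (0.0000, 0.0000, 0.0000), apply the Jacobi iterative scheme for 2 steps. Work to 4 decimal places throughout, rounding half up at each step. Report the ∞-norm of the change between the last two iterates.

Iteration 1:
  u = (-10 - (1)·0.0000 - (-3)·0.0000) / (5) = -2.0000
  v = (-2 - (2)·0.0000 - (2)·0.0000) / (5) = -0.4000
  w = (5 - (-3)·0.0000 - (4)·0.0000) / (11) = 0.4545
Iteration 2:
  u = (-10 - (1)·-0.4000 - (-3)·0.4545) / (5) = -1.6473
  v = (-2 - (2)·-2.0000 - (2)·0.4545) / (5) = 0.2182
  w = (5 - (-3)·-2.0000 - (4)·-0.4000) / (11) = 0.0545
Change: (0.3527, 0.6182, -0.4000) → max |·| = 0.6182

0.6182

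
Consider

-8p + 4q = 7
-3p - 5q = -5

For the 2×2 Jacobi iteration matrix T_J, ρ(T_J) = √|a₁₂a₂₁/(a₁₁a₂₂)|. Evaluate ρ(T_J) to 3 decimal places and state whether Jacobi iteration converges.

0.548

a₁₂a₂₁/(a₁₁a₂₂) = (4)·(-3) / ((-8)·(-5)) = -0.300000
ρ = √|-0.300000| = √0.300000 = 0.548
ρ < 1, so Jacobi converges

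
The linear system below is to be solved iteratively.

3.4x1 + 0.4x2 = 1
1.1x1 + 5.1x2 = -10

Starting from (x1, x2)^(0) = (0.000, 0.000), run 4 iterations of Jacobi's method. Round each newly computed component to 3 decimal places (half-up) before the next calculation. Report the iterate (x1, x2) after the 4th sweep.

(0.538, -2.076)

Iteration 1:
  x1 = (1 - (0.4)·0.000) / (3.4) = 0.294
  x2 = (-10 - (1.1)·0.000) / (5.1) = -1.961
Iteration 2:
  x1 = (1 - (0.4)·-1.961) / (3.4) = 0.525
  x2 = (-10 - (1.1)·0.294) / (5.1) = -2.024
Iteration 3:
  x1 = (1 - (0.4)·-2.024) / (3.4) = 0.532
  x2 = (-10 - (1.1)·0.525) / (5.1) = -2.074
Iteration 4:
  x1 = (1 - (0.4)·-2.074) / (3.4) = 0.538
  x2 = (-10 - (1.1)·0.532) / (5.1) = -2.076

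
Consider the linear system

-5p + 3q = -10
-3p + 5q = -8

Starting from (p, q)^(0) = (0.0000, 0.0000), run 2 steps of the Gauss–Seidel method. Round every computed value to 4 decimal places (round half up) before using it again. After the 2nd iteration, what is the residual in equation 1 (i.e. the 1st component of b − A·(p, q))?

0.4320

Iteration 1:
  p = (-10 - (3)·0.0000) / (-5) = 2.0000
  q = (-8 - (-3)·2.0000) / (5) = -0.4000
Iteration 2:
  p = (-10 - (3)·-0.4000) / (-5) = 1.7600
  q = (-8 - (-3)·1.7600) / (5) = -0.5440
Residual b − A·x = (0.4320, 0.0000)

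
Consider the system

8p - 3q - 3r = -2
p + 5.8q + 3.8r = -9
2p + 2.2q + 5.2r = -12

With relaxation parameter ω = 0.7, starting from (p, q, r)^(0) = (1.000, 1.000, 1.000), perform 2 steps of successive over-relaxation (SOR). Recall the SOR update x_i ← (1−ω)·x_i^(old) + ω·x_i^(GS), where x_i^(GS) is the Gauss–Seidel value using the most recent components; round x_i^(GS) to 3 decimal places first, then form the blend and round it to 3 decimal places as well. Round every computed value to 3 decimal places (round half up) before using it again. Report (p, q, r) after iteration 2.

(-0.616, -0.904, -1.511)

Iteration 1:
  p: GS value = (-2 - (-3)·1.000 - (-3)·1.000) / (8) = 0.500;  p ← (1−ω)·1.000 + ω·0.500 = 0.650
  q: GS value = (-9 - (1)·0.650 - (3.8)·1.000) / (5.8) = -2.319;  q ← (1−ω)·1.000 + ω·-2.319 = -1.323
  r: GS value = (-12 - (2)·0.650 - (2.2)·-1.323) / (5.2) = -1.998;  r ← (1−ω)·1.000 + ω·-1.998 = -1.099
Iteration 2:
  p: GS value = (-2 - (-3)·-1.323 - (-3)·-1.099) / (8) = -1.158;  p ← (1−ω)·0.650 + ω·-1.158 = -0.616
  q: GS value = (-9 - (1)·-0.616 - (3.8)·-1.099) / (5.8) = -0.725;  q ← (1−ω)·-1.323 + ω·-0.725 = -0.904
  r: GS value = (-12 - (2)·-0.616 - (2.2)·-0.904) / (5.2) = -1.688;  r ← (1−ω)·-1.099 + ω·-1.688 = -1.511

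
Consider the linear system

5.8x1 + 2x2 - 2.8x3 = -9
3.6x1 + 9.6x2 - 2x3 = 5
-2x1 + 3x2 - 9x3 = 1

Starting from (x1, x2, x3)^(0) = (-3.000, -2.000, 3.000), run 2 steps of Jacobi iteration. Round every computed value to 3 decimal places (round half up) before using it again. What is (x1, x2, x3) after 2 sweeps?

Iteration 1:
  x1 = (-9 - (2)·-2.000 - (-2.8)·3.000) / (5.8) = 0.586
  x2 = (5 - (3.6)·-3.000 - (-2)·3.000) / (9.6) = 2.271
  x3 = (1 - (-2)·-3.000 - (3)·-2.000) / (-9) = -0.111
Iteration 2:
  x1 = (-9 - (2)·2.271 - (-2.8)·-0.111) / (5.8) = -2.388
  x2 = (5 - (3.6)·0.586 - (-2)·-0.111) / (9.6) = 0.278
  x3 = (1 - (-2)·0.586 - (3)·2.271) / (-9) = 0.516

(-2.388, 0.278, 0.516)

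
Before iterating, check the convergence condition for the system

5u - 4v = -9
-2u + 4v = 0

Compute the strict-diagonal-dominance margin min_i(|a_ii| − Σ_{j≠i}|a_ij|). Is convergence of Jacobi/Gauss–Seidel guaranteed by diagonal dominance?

row 1: |5| − (4) = 1
row 2: |4| − (2) = 2
minimum over rows = 1 → strictly diagonally dominant (convergence guaranteed)

1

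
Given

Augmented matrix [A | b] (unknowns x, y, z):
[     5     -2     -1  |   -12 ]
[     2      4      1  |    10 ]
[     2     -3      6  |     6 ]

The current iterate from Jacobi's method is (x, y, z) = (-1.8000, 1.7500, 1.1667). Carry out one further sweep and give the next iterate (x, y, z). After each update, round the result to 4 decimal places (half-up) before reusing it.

(-1.4667, 3.1083, 2.4750)

One sweep:
  x = (-12 - (-2)·1.7500 - (-1)·1.1667) / (5) = -1.4667
  y = (10 - (2)·-1.8000 - (1)·1.1667) / (4) = 3.1083
  z = (6 - (2)·-1.8000 - (-3)·1.7500) / (6) = 2.4750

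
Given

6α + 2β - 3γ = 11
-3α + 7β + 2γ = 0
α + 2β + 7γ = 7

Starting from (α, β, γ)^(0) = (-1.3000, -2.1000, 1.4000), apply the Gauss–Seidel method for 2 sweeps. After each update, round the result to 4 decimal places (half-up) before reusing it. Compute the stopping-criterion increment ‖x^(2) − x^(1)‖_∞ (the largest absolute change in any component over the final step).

Iteration 1:
  α = (11 - (2)·-2.1000 - (-3)·1.4000) / (6) = 3.2333
  β = (0 - (-3)·3.2333 - (2)·1.4000) / (7) = 0.9857
  γ = (7 - (1)·3.2333 - (2)·0.9857) / (7) = 0.2565
Iteration 2:
  α = (11 - (2)·0.9857 - (-3)·0.2565) / (6) = 1.6330
  β = (0 - (-3)·1.6330 - (2)·0.2565) / (7) = 0.6266
  γ = (7 - (1)·1.6330 - (2)·0.6266) / (7) = 0.5877
Change: (-1.6003, -0.3591, 0.3312) → max |·| = 1.6003

1.6003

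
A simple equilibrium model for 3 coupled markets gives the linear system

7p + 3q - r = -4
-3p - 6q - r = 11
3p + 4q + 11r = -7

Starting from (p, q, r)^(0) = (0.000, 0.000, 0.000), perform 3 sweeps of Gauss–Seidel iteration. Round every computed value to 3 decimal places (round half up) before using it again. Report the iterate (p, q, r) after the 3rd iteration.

(0.246, -1.961, 0.010)

Iteration 1:
  p = (-4 - (3)·0.000 - (-1)·0.000) / (7) = -0.571
  q = (11 - (-3)·-0.571 - (-1)·0.000) / (-6) = -1.548
  r = (-7 - (3)·-0.571 - (4)·-1.548) / (11) = 0.082
Iteration 2:
  p = (-4 - (3)·-1.548 - (-1)·0.082) / (7) = 0.104
  q = (11 - (-3)·0.104 - (-1)·0.082) / (-6) = -1.899
  r = (-7 - (3)·0.104 - (4)·-1.899) / (11) = 0.026
Iteration 3:
  p = (-4 - (3)·-1.899 - (-1)·0.026) / (7) = 0.246
  q = (11 - (-3)·0.246 - (-1)·0.026) / (-6) = -1.961
  r = (-7 - (3)·0.246 - (4)·-1.961) / (11) = 0.010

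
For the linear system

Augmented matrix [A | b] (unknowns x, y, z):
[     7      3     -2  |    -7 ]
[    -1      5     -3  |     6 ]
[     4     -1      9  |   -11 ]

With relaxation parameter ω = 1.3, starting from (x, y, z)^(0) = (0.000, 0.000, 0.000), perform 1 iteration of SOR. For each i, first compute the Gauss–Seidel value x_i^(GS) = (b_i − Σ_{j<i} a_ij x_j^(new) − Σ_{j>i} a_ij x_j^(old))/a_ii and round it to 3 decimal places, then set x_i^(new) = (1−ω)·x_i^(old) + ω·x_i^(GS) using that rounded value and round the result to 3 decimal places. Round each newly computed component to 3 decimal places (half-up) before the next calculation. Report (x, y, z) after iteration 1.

(-1.300, 1.222, -0.662)

Iteration 1:
  x: GS value = (-7 - (3)·0.000 - (-2)·0.000) / (7) = -1.000;  x ← (1−ω)·0.000 + ω·-1.000 = -1.300
  y: GS value = (6 - (-1)·-1.300 - (-3)·0.000) / (5) = 0.940;  y ← (1−ω)·0.000 + ω·0.940 = 1.222
  z: GS value = (-11 - (4)·-1.300 - (-1)·1.222) / (9) = -0.509;  z ← (1−ω)·0.000 + ω·-0.509 = -0.662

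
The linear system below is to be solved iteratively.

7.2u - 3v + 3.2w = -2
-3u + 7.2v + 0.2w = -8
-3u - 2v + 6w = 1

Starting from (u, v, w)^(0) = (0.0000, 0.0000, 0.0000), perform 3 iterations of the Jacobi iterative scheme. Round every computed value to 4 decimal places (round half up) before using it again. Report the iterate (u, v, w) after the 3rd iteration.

(-0.6386, -1.4411, -0.6512)

Iteration 1:
  u = (-2 - (-3)·0.0000 - (3.2)·0.0000) / (7.2) = -0.2778
  v = (-8 - (-3)·0.0000 - (0.2)·0.0000) / (7.2) = -1.1111
  w = (1 - (-3)·0.0000 - (-2)·0.0000) / (6) = 0.1667
Iteration 2:
  u = (-2 - (-3)·-1.1111 - (3.2)·0.1667) / (7.2) = -0.8148
  v = (-8 - (-3)·-0.2778 - (0.2)·0.1667) / (7.2) = -1.2315
  w = (1 - (-3)·-0.2778 - (-2)·-1.1111) / (6) = -0.3426
Iteration 3:
  u = (-2 - (-3)·-1.2315 - (3.2)·-0.3426) / (7.2) = -0.6386
  v = (-8 - (-3)·-0.8148 - (0.2)·-0.3426) / (7.2) = -1.4411
  w = (1 - (-3)·-0.8148 - (-2)·-1.2315) / (6) = -0.6512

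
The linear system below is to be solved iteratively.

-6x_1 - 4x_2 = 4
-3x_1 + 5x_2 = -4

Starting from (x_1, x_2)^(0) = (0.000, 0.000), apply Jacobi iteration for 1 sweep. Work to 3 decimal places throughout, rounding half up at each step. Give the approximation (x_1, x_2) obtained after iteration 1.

Iteration 1:
  x_1 = (4 - (-4)·0.000) / (-6) = -0.667
  x_2 = (-4 - (-3)·0.000) / (5) = -0.800

(-0.667, -0.800)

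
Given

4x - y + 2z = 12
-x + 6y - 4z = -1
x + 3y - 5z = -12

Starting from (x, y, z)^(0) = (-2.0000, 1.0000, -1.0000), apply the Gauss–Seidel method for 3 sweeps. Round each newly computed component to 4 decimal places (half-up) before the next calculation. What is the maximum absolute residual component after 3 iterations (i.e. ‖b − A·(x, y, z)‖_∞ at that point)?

Iteration 1:
  x = (12 - (-1)·1.0000 - (2)·-1.0000) / (4) = 3.7500
  y = (-1 - (-1)·3.7500 - (-4)·-1.0000) / (6) = -0.2083
  z = (-12 - (1)·3.7500 - (3)·-0.2083) / (-5) = 3.0250
Iteration 2:
  x = (12 - (-1)·-0.2083 - (2)·3.0250) / (4) = 1.4354
  y = (-1 - (-1)·1.4354 - (-4)·3.0250) / (6) = 2.0892
  z = (-12 - (1)·1.4354 - (3)·2.0892) / (-5) = 3.9406
Iteration 3:
  x = (12 - (-1)·2.0892 - (2)·3.9406) / (4) = 1.5520
  y = (-1 - (-1)·1.5520 - (-4)·3.9406) / (6) = 2.7191
  z = (-12 - (1)·1.5520 - (3)·2.7191) / (-5) = 4.3419
Residual b − A·x = (-0.1727, 1.6050, 0.0002); ∞-norm = 1.6050

1.6050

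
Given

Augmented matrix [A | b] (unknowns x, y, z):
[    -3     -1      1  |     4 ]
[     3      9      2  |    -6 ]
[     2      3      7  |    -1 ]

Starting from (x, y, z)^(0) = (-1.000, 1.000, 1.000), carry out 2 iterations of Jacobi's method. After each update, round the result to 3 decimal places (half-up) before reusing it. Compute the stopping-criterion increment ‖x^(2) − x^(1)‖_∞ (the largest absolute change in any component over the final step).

0.762

Iteration 1:
  x = (4 - (-1)·1.000 - (1)·1.000) / (-3) = -1.333
  y = (-6 - (3)·-1.000 - (2)·1.000) / (9) = -0.556
  z = (-1 - (2)·-1.000 - (3)·1.000) / (7) = -0.286
Iteration 2:
  x = (4 - (-1)·-0.556 - (1)·-0.286) / (-3) = -1.243
  y = (-6 - (3)·-1.333 - (2)·-0.286) / (9) = -0.159
  z = (-1 - (2)·-1.333 - (3)·-0.556) / (7) = 0.476
Change: (0.090, 0.397, 0.762) → max |·| = 0.762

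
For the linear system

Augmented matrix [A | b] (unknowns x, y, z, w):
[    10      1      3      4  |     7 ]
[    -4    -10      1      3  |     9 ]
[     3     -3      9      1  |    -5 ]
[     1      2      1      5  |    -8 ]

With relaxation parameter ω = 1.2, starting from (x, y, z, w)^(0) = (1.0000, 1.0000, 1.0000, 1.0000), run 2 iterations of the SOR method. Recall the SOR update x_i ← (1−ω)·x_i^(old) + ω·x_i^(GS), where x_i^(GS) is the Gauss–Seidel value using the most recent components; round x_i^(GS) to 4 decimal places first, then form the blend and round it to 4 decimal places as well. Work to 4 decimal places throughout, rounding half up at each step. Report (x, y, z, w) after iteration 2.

(2.0902, -2.6158, -2.1280, -0.3630)

Iteration 1:
  x: GS value = (7 - (1)·1.0000 - (3)·1.0000 - (4)·1.0000) / (10) = -0.1000;  x ← (1−ω)·1.0000 + ω·-0.1000 = -0.3200
  y: GS value = (9 - (-4)·-0.3200 - (1)·1.0000 - (3)·1.0000) / (-10) = -0.3720;  y ← (1−ω)·1.0000 + ω·-0.3720 = -0.6464
  z: GS value = (-5 - (3)·-0.3200 - (-3)·-0.6464 - (1)·1.0000) / (9) = -0.7755;  z ← (1−ω)·1.0000 + ω·-0.7755 = -1.1306
  w: GS value = (-8 - (1)·-0.3200 - (2)·-0.6464 - (1)·-1.1306) / (5) = -1.0513;  w ← (1−ω)·1.0000 + ω·-1.0513 = -1.4616
Iteration 2:
  x: GS value = (7 - (1)·-0.6464 - (3)·-1.1306 - (4)·-1.4616) / (10) = 1.6885;  x ← (1−ω)·-0.3200 + ω·1.6885 = 2.0902
  y: GS value = (9 - (-4)·2.0902 - (1)·-1.1306 - (3)·-1.4616) / (-10) = -2.2876;  y ← (1−ω)·-0.6464 + ω·-2.2876 = -2.6158
  z: GS value = (-5 - (3)·2.0902 - (-3)·-2.6158 - (1)·-1.4616) / (9) = -1.9618;  z ← (1−ω)·-1.1306 + ω·-1.9618 = -2.1280
  w: GS value = (-8 - (1)·2.0902 - (2)·-2.6158 - (1)·-2.1280) / (5) = -0.5461;  w ← (1−ω)·-1.4616 + ω·-0.5461 = -0.3630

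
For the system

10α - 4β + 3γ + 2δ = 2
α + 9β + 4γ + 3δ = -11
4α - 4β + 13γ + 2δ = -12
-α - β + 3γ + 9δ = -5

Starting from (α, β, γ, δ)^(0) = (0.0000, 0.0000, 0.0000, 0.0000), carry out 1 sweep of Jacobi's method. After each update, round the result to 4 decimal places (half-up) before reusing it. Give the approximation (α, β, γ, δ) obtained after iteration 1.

Iteration 1:
  α = (2 - (-4)·0.0000 - (3)·0.0000 - (2)·0.0000) / (10) = 0.2000
  β = (-11 - (1)·0.0000 - (4)·0.0000 - (3)·0.0000) / (9) = -1.2222
  γ = (-12 - (4)·0.0000 - (-4)·0.0000 - (2)·0.0000) / (13) = -0.9231
  δ = (-5 - (-1)·0.0000 - (-1)·0.0000 - (3)·0.0000) / (9) = -0.5556

(0.2000, -1.2222, -0.9231, -0.5556)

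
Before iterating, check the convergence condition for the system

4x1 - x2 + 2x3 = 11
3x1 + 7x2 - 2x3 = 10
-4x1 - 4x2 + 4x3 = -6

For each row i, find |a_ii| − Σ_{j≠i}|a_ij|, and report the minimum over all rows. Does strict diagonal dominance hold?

-4

row 1: |4| − (1+2) = 1
row 2: |7| − (3+2) = 2
row 3: |4| − (4+4) = -4
minimum over rows = -4 → not strictly diagonally dominant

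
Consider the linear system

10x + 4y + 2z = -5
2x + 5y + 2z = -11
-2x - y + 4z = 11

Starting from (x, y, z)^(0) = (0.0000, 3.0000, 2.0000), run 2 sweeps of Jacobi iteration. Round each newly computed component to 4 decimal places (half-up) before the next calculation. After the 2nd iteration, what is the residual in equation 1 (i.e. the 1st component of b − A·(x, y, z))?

Iteration 1:
  x = (-5 - (4)·3.0000 - (2)·2.0000) / (10) = -2.1000
  y = (-11 - (2)·0.0000 - (2)·2.0000) / (5) = -3.0000
  z = (11 - (-2)·0.0000 - (-1)·3.0000) / (4) = 3.5000
Iteration 2:
  x = (-5 - (4)·-3.0000 - (2)·3.5000) / (10) = 0.0000
  y = (-11 - (2)·-2.1000 - (2)·3.5000) / (5) = -2.7600
  z = (11 - (-2)·-2.1000 - (-1)·-3.0000) / (4) = 0.9500
Residual b − A·x = (4.1400, 0.9000, 4.4400)

4.1400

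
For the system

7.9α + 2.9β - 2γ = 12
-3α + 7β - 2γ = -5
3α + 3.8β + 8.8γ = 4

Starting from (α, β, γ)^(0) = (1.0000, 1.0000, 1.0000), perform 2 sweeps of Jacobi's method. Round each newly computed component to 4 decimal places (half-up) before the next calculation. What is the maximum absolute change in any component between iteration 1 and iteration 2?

0.2937

Iteration 1:
  α = (12 - (2.9)·1.0000 - (-2)·1.0000) / (7.9) = 1.4051
  β = (-5 - (-3)·1.0000 - (-2)·1.0000) / (7) = 0.0000
  γ = (4 - (3)·1.0000 - (3.8)·1.0000) / (8.8) = -0.3182
Iteration 2:
  α = (12 - (2.9)·0.0000 - (-2)·-0.3182) / (7.9) = 1.4384
  β = (-5 - (-3)·1.4051 - (-2)·-0.3182) / (7) = -0.2030
  γ = (4 - (3)·1.4051 - (3.8)·0.0000) / (8.8) = -0.0245
Change: (0.0333, -0.2030, 0.2937) → max |·| = 0.2937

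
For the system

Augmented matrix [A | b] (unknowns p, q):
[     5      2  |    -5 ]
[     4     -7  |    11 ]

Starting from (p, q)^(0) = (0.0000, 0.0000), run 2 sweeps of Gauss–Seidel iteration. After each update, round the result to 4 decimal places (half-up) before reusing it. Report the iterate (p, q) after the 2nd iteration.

(-0.1428, -1.6530)

Iteration 1:
  p = (-5 - (2)·0.0000) / (5) = -1.0000
  q = (11 - (4)·-1.0000) / (-7) = -2.1429
Iteration 2:
  p = (-5 - (2)·-2.1429) / (5) = -0.1428
  q = (11 - (4)·-0.1428) / (-7) = -1.6530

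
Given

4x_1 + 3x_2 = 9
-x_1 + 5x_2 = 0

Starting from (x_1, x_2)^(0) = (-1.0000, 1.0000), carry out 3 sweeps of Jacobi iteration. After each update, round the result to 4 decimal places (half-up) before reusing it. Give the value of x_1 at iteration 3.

Iteration 1:
  x_1 = (9 - (3)·1.0000) / (4) = 1.5000
  x_2 = (0 - (-1)·-1.0000) / (5) = -0.2000
Iteration 2:
  x_1 = (9 - (3)·-0.2000) / (4) = 2.4000
  x_2 = (0 - (-1)·1.5000) / (5) = 0.3000
Iteration 3:
  x_1 = (9 - (3)·0.3000) / (4) = 2.0250
  x_2 = (0 - (-1)·2.4000) / (5) = 0.4800

2.0250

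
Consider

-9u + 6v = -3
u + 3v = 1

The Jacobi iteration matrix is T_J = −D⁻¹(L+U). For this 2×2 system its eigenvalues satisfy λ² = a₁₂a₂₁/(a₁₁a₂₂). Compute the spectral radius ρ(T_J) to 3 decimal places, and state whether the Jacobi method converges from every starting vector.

0.471

a₁₂a₂₁/(a₁₁a₂₂) = (6)·(1) / ((-9)·(3)) = -0.222222
ρ = √|-0.222222| = √0.222222 = 0.471
ρ < 1, so Jacobi converges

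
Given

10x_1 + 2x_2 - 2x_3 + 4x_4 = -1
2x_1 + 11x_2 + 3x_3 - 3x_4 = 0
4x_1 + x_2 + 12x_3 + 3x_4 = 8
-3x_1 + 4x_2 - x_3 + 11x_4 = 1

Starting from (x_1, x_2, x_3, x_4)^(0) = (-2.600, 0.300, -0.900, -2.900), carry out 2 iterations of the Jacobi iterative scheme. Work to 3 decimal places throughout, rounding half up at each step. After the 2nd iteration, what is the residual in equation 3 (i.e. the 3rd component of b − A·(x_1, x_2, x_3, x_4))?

-2.617

Iteration 1:
  x_1 = (-1 - (2)·0.300 - (-2)·-0.900 - (4)·-2.900) / (10) = 0.820
  x_2 = (0 - (2)·-2.600 - (3)·-0.900 - (-3)·-2.900) / (11) = -0.073
  x_3 = (8 - (4)·-2.600 - (1)·0.300 - (3)·-2.900) / (12) = 2.233
  x_4 = (1 - (-3)·-2.600 - (4)·0.300 - (-1)·-0.900) / (11) = -0.809
Iteration 2:
  x_1 = (-1 - (2)·-0.073 - (-2)·2.233 - (4)·-0.809) / (10) = 0.685
  x_2 = (0 - (2)·0.820 - (3)·2.233 - (-3)·-0.809) / (11) = -0.979
  x_3 = (8 - (4)·0.820 - (1)·-0.073 - (3)·-0.809) / (12) = 0.602
  x_4 = (1 - (-3)·0.820 - (4)·-0.073 - (-1)·2.233) / (11) = 0.544
Residual b − A·x = (-6.864, 9.225, -2.617, 1.589)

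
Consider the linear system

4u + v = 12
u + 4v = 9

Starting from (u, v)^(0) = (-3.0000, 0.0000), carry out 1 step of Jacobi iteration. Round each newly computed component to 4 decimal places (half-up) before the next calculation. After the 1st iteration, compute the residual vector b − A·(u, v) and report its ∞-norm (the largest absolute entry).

Iteration 1:
  u = (12 - (1)·0.0000) / (4) = 3.0000
  v = (9 - (1)·-3.0000) / (4) = 3.0000
Residual b − A·x = (-3.0000, -6.0000); ∞-norm = 6.0000

6.0000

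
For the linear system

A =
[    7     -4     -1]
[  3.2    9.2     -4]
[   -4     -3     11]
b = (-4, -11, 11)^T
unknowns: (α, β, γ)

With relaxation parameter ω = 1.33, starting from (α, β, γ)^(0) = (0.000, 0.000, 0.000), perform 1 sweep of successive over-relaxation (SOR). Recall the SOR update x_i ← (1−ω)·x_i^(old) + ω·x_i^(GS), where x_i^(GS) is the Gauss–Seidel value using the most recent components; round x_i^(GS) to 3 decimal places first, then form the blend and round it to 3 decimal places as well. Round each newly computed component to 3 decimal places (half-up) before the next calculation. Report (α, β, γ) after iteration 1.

Iteration 1:
  α: GS value = (-4 - (-4)·0.000 - (-1)·0.000) / (7) = -0.571;  α ← (1−ω)·0.000 + ω·-0.571 = -0.759
  β: GS value = (-11 - (3.2)·-0.759 - (-4)·0.000) / (9.2) = -0.932;  β ← (1−ω)·0.000 + ω·-0.932 = -1.240
  γ: GS value = (11 - (-4)·-0.759 - (-3)·-1.240) / (11) = 0.386;  γ ← (1−ω)·0.000 + ω·0.386 = 0.513

(-0.759, -1.240, 0.513)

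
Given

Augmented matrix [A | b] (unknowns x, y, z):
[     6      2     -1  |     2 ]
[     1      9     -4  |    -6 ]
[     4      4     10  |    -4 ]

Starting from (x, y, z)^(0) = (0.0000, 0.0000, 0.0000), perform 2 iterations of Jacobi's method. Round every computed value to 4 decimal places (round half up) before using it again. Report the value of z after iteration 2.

Iteration 1:
  x = (2 - (2)·0.0000 - (-1)·0.0000) / (6) = 0.3333
  y = (-6 - (1)·0.0000 - (-4)·0.0000) / (9) = -0.6667
  z = (-4 - (4)·0.0000 - (4)·0.0000) / (10) = -0.4000
Iteration 2:
  x = (2 - (2)·-0.6667 - (-1)·-0.4000) / (6) = 0.4889
  y = (-6 - (1)·0.3333 - (-4)·-0.4000) / (9) = -0.8815
  z = (-4 - (4)·0.3333 - (4)·-0.6667) / (10) = -0.2666

-0.2666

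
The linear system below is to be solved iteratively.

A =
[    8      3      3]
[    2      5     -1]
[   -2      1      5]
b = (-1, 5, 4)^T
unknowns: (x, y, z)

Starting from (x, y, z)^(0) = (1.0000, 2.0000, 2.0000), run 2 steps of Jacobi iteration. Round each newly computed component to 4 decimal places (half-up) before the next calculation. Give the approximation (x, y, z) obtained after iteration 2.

(-0.8000, 1.8100, -0.0500)

Iteration 1:
  x = (-1 - (3)·2.0000 - (3)·2.0000) / (8) = -1.6250
  y = (5 - (2)·1.0000 - (-1)·2.0000) / (5) = 1.0000
  z = (4 - (-2)·1.0000 - (1)·2.0000) / (5) = 0.8000
Iteration 2:
  x = (-1 - (3)·1.0000 - (3)·0.8000) / (8) = -0.8000
  y = (5 - (2)·-1.6250 - (-1)·0.8000) / (5) = 1.8100
  z = (4 - (-2)·-1.6250 - (1)·1.0000) / (5) = -0.0500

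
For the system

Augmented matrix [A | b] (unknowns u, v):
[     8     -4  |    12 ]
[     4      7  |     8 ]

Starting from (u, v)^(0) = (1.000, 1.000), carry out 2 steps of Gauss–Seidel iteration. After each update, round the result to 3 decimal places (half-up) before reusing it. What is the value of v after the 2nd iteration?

Iteration 1:
  u = (12 - (-4)·1.000) / (8) = 2.000
  v = (8 - (4)·2.000) / (7) = 0.000
Iteration 2:
  u = (12 - (-4)·0.000) / (8) = 1.500
  v = (8 - (4)·1.500) / (7) = 0.286

0.286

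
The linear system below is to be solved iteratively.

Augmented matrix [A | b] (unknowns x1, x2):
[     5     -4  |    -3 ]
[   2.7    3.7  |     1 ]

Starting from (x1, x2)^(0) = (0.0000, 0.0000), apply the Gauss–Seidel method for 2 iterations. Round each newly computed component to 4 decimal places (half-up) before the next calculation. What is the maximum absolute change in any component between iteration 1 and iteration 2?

0.5665

Iteration 1:
  x1 = (-3 - (-4)·0.0000) / (5) = -0.6000
  x2 = (1 - (2.7)·-0.6000) / (3.7) = 0.7081
Iteration 2:
  x1 = (-3 - (-4)·0.7081) / (5) = -0.0335
  x2 = (1 - (2.7)·-0.0335) / (3.7) = 0.2947
Change: (0.5665, -0.4134) → max |·| = 0.5665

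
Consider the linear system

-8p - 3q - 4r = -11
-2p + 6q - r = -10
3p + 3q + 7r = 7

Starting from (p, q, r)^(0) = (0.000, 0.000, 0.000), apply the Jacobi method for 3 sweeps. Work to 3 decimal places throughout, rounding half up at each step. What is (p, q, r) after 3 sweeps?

(1.203, -0.979, 0.804)

Iteration 1:
  p = (-11 - (-3)·0.000 - (-4)·0.000) / (-8) = 1.375
  q = (-10 - (-2)·0.000 - (-1)·0.000) / (6) = -1.667
  r = (7 - (3)·0.000 - (3)·0.000) / (7) = 1.000
Iteration 2:
  p = (-11 - (-3)·-1.667 - (-4)·1.000) / (-8) = 1.500
  q = (-10 - (-2)·1.375 - (-1)·1.000) / (6) = -1.042
  r = (7 - (3)·1.375 - (3)·-1.667) / (7) = 1.125
Iteration 3:
  p = (-11 - (-3)·-1.042 - (-4)·1.125) / (-8) = 1.203
  q = (-10 - (-2)·1.500 - (-1)·1.125) / (6) = -0.979
  r = (7 - (3)·1.500 - (3)·-1.042) / (7) = 0.804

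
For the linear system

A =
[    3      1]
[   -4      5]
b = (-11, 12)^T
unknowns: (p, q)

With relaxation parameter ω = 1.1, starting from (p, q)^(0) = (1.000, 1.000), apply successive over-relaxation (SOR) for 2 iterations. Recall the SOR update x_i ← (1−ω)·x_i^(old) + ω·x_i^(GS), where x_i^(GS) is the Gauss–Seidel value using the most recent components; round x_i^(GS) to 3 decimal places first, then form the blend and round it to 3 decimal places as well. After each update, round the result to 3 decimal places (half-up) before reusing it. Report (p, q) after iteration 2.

Iteration 1:
  p: GS value = (-11 - (1)·1.000) / (3) = -4.000;  p ← (1−ω)·1.000 + ω·-4.000 = -4.500
  q: GS value = (12 - (-4)·-4.500) / (5) = -1.200;  q ← (1−ω)·1.000 + ω·-1.200 = -1.420
Iteration 2:
  p: GS value = (-11 - (1)·-1.420) / (3) = -3.193;  p ← (1−ω)·-4.500 + ω·-3.193 = -3.062
  q: GS value = (12 - (-4)·-3.062) / (5) = -0.050;  q ← (1−ω)·-1.420 + ω·-0.050 = 0.087

(-3.062, 0.087)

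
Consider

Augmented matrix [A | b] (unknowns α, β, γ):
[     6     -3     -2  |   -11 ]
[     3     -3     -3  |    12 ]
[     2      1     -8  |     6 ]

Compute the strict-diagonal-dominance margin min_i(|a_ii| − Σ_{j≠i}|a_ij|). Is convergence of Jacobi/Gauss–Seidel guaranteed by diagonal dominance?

row 1: |6| − (3+2) = 1
row 2: |-3| − (3+3) = -3
row 3: |-8| − (2+1) = 5
minimum over rows = -3 → not strictly diagonally dominant

-3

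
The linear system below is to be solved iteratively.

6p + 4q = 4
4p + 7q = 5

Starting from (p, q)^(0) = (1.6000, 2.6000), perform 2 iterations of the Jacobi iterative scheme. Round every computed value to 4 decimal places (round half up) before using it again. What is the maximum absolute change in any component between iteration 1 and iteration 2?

1.8667

Iteration 1:
  p = (4 - (4)·2.6000) / (6) = -1.0667
  q = (5 - (4)·1.6000) / (7) = -0.2000
Iteration 2:
  p = (4 - (4)·-0.2000) / (6) = 0.8000
  q = (5 - (4)·-1.0667) / (7) = 1.3238
Change: (1.8667, 1.5238) → max |·| = 1.8667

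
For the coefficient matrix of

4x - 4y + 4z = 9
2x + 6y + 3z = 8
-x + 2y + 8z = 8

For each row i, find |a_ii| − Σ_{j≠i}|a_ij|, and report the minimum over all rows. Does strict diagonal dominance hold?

-4

row 1: |4| − (4+4) = -4
row 2: |6| − (2+3) = 1
row 3: |8| − (1+2) = 5
minimum over rows = -4 → not strictly diagonally dominant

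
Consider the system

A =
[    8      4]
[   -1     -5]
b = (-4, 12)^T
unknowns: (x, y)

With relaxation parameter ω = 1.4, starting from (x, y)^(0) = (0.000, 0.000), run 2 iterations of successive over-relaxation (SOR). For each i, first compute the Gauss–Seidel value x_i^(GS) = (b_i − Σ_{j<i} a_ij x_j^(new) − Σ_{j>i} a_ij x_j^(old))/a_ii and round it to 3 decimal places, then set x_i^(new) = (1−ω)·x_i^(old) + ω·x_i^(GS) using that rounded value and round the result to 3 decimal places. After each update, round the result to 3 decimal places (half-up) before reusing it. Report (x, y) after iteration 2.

(1.795, -2.597)

Iteration 1:
  x: GS value = (-4 - (4)·0.000) / (8) = -0.500;  x ← (1−ω)·0.000 + ω·-0.500 = -0.700
  y: GS value = (12 - (-1)·-0.700) / (-5) = -2.260;  y ← (1−ω)·0.000 + ω·-2.260 = -3.164
Iteration 2:
  x: GS value = (-4 - (4)·-3.164) / (8) = 1.082;  x ← (1−ω)·-0.700 + ω·1.082 = 1.795
  y: GS value = (12 - (-1)·1.795) / (-5) = -2.759;  y ← (1−ω)·-3.164 + ω·-2.759 = -2.597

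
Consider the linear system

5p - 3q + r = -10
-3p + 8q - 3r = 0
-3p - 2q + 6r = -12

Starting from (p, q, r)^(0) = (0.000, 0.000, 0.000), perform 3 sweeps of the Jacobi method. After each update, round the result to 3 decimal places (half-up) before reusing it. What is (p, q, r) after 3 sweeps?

(-2.300, -1.725, -3.300)

Iteration 1:
  p = (-10 - (-3)·0.000 - (1)·0.000) / (5) = -2.000
  q = (0 - (-3)·0.000 - (-3)·0.000) / (8) = 0.000
  r = (-12 - (-3)·0.000 - (-2)·0.000) / (6) = -2.000
Iteration 2:
  p = (-10 - (-3)·0.000 - (1)·-2.000) / (5) = -1.600
  q = (0 - (-3)·-2.000 - (-3)·-2.000) / (8) = -1.500
  r = (-12 - (-3)·-2.000 - (-2)·0.000) / (6) = -3.000
Iteration 3:
  p = (-10 - (-3)·-1.500 - (1)·-3.000) / (5) = -2.300
  q = (0 - (-3)·-1.600 - (-3)·-3.000) / (8) = -1.725
  r = (-12 - (-3)·-1.600 - (-2)·-1.500) / (6) = -3.300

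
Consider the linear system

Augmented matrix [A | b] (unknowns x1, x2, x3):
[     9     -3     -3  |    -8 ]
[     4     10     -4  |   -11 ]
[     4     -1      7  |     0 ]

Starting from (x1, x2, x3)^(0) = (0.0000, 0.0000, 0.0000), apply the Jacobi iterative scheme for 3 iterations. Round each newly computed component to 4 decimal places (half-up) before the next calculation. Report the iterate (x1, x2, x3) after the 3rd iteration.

(-1.0201, -0.4574, 0.6111)

Iteration 1:
  x1 = (-8 - (-3)·0.0000 - (-3)·0.0000) / (9) = -0.8889
  x2 = (-11 - (4)·0.0000 - (-4)·0.0000) / (10) = -1.1000
  x3 = (0 - (4)·0.0000 - (-1)·0.0000) / (7) = 0.0000
Iteration 2:
  x1 = (-8 - (-3)·-1.1000 - (-3)·0.0000) / (9) = -1.2556
  x2 = (-11 - (4)·-0.8889 - (-4)·0.0000) / (10) = -0.7444
  x3 = (0 - (4)·-0.8889 - (-1)·-1.1000) / (7) = 0.3508
Iteration 3:
  x1 = (-8 - (-3)·-0.7444 - (-3)·0.3508) / (9) = -1.0201
  x2 = (-11 - (4)·-1.2556 - (-4)·0.3508) / (10) = -0.4574
  x3 = (0 - (4)·-1.2556 - (-1)·-0.7444) / (7) = 0.6111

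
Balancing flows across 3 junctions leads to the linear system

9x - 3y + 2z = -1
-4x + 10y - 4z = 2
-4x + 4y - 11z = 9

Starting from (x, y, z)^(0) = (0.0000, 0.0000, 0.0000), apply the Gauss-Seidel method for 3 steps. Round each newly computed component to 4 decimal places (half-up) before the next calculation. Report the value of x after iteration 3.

0.0667

Iteration 1:
  x = (-1 - (-3)·0.0000 - (2)·0.0000) / (9) = -0.1111
  y = (2 - (-4)·-0.1111 - (-4)·0.0000) / (10) = 0.1556
  z = (9 - (-4)·-0.1111 - (4)·0.1556) / (-11) = -0.7212
Iteration 2:
  x = (-1 - (-3)·0.1556 - (2)·-0.7212) / (9) = 0.1010
  y = (2 - (-4)·0.1010 - (-4)·-0.7212) / (10) = -0.0481
  z = (9 - (-4)·0.1010 - (4)·-0.0481) / (-11) = -0.8724
Iteration 3:
  x = (-1 - (-3)·-0.0481 - (2)·-0.8724) / (9) = 0.0667
  y = (2 - (-4)·0.0667 - (-4)·-0.8724) / (10) = -0.1223
  z = (9 - (-4)·0.0667 - (4)·-0.1223) / (-11) = -0.8869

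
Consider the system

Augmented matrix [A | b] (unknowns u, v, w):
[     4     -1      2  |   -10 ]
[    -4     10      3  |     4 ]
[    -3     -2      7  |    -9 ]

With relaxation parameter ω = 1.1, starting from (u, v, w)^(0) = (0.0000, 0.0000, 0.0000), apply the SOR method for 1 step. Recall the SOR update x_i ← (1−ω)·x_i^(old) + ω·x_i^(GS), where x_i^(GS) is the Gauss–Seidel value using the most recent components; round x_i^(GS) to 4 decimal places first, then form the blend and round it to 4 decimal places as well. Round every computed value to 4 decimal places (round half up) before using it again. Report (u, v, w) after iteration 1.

Iteration 1:
  u: GS value = (-10 - (-1)·0.0000 - (2)·0.0000) / (4) = -2.5000;  u ← (1−ω)·0.0000 + ω·-2.5000 = -2.7500
  v: GS value = (4 - (-4)·-2.7500 - (3)·0.0000) / (10) = -0.7000;  v ← (1−ω)·0.0000 + ω·-0.7000 = -0.7700
  w: GS value = (-9 - (-3)·-2.7500 - (-2)·-0.7700) / (7) = -2.6843;  w ← (1−ω)·0.0000 + ω·-2.6843 = -2.9527

(-2.7500, -0.7700, -2.9527)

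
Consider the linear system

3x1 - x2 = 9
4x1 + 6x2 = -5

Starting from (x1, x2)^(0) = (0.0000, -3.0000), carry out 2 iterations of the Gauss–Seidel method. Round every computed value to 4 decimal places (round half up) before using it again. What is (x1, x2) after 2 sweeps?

(2.2778, -2.3519)

Iteration 1:
  x1 = (9 - (-1)·-3.0000) / (3) = 2.0000
  x2 = (-5 - (4)·2.0000) / (6) = -2.1667
Iteration 2:
  x1 = (9 - (-1)·-2.1667) / (3) = 2.2778
  x2 = (-5 - (4)·2.2778) / (6) = -2.3519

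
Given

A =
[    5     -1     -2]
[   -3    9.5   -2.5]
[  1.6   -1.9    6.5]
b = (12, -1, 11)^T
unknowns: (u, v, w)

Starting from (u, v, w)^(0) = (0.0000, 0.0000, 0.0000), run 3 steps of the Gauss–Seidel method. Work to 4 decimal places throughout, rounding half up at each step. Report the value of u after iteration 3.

3.1563

Iteration 1:
  u = (12 - (-1)·0.0000 - (-2)·0.0000) / (5) = 2.4000
  v = (-1 - (-3)·2.4000 - (-2.5)·0.0000) / (9.5) = 0.6526
  w = (11 - (1.6)·2.4000 - (-1.9)·0.6526) / (6.5) = 1.2923
Iteration 2:
  u = (12 - (-1)·0.6526 - (-2)·1.2923) / (5) = 3.0474
  v = (-1 - (-3)·3.0474 - (-2.5)·1.2923) / (9.5) = 1.1972
  w = (11 - (1.6)·3.0474 - (-1.9)·1.1972) / (6.5) = 1.2921
Iteration 3:
  u = (12 - (-1)·1.1972 - (-2)·1.2921) / (5) = 3.1563
  v = (-1 - (-3)·3.1563 - (-2.5)·1.2921) / (9.5) = 1.2315
  w = (11 - (1.6)·3.1563 - (-1.9)·1.2315) / (6.5) = 1.2753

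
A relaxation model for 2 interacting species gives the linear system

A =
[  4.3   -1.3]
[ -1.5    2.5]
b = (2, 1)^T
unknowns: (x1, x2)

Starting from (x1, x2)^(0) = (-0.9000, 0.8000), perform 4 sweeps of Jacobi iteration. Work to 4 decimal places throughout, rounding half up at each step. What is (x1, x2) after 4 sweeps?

Iteration 1:
  x1 = (2 - (-1.3)·0.8000) / (4.3) = 0.7070
  x2 = (1 - (-1.5)·-0.9000) / (2.5) = -0.1400
Iteration 2:
  x1 = (2 - (-1.3)·-0.1400) / (4.3) = 0.4228
  x2 = (1 - (-1.5)·0.7070) / (2.5) = 0.8242
Iteration 3:
  x1 = (2 - (-1.3)·0.8242) / (4.3) = 0.7143
  x2 = (1 - (-1.5)·0.4228) / (2.5) = 0.6537
Iteration 4:
  x1 = (2 - (-1.3)·0.6537) / (4.3) = 0.6627
  x2 = (1 - (-1.5)·0.7143) / (2.5) = 0.8286

(0.6627, 0.8286)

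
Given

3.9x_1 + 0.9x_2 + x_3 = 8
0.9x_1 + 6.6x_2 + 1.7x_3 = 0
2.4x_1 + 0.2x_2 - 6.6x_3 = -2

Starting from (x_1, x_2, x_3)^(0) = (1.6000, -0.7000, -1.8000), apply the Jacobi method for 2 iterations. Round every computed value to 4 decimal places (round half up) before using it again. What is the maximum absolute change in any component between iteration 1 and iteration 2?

0.9012

Iteration 1:
  x_1 = (8 - (0.9)·-0.7000 - (1)·-1.8000) / (3.9) = 2.6744
  x_2 = (0 - (0.9)·1.6000 - (1.7)·-1.8000) / (6.6) = 0.2455
  x_3 = (-2 - (2.4)·1.6000 - (0.2)·-0.7000) / (-6.6) = 0.8636
Iteration 2:
  x_1 = (8 - (0.9)·0.2455 - (1)·0.8636) / (3.9) = 1.7732
  x_2 = (0 - (0.9)·2.6744 - (1.7)·0.8636) / (6.6) = -0.5871
  x_3 = (-2 - (2.4)·2.6744 - (0.2)·0.2455) / (-6.6) = 1.2830
Change: (-0.9012, -0.8326, 0.4194) → max |·| = 0.9012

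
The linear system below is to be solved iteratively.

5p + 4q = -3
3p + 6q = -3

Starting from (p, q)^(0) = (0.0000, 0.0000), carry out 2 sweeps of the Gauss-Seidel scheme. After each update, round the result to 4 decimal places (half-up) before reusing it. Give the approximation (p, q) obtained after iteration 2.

Iteration 1:
  p = (-3 - (4)·0.0000) / (5) = -0.6000
  q = (-3 - (3)·-0.6000) / (6) = -0.2000
Iteration 2:
  p = (-3 - (4)·-0.2000) / (5) = -0.4400
  q = (-3 - (3)·-0.4400) / (6) = -0.2800

(-0.4400, -0.2800)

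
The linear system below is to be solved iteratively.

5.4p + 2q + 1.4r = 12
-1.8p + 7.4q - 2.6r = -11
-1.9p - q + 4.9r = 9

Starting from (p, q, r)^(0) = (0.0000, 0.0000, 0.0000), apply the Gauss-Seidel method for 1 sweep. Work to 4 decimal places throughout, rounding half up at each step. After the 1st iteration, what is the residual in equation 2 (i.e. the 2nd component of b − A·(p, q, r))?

Iteration 1:
  p = (12 - (2)·0.0000 - (1.4)·0.0000) / (5.4) = 2.2222
  q = (-11 - (-1.8)·2.2222 - (-2.6)·0.0000) / (7.4) = -0.9460
  r = (9 - (-1.9)·2.2222 - (-1)·-0.9460) / (4.9) = 2.5053
Residual b − A·x = (-1.6153, 6.5141, 0.0002)

6.5141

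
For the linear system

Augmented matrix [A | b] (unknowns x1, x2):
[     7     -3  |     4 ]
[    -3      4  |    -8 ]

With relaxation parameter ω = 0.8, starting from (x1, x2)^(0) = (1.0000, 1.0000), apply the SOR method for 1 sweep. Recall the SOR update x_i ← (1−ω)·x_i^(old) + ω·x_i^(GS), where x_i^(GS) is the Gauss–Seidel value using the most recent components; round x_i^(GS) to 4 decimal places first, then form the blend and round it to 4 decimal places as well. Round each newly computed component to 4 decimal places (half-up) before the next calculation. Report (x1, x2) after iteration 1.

Iteration 1:
  x1: GS value = (4 - (-3)·1.0000) / (7) = 1.0000;  x1 ← (1−ω)·1.0000 + ω·1.0000 = 1.0000
  x2: GS value = (-8 - (-3)·1.0000) / (4) = -1.2500;  x2 ← (1−ω)·1.0000 + ω·-1.2500 = -0.8000

(1.0000, -0.8000)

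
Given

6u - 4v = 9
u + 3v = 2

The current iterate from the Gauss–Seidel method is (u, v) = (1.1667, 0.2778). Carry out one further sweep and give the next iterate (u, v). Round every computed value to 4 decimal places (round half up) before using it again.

One sweep:
  u = (9 - (-4)·0.2778) / (6) = 1.6852
  v = (2 - (1)·1.6852) / (3) = 0.1049

(1.6852, 0.1049)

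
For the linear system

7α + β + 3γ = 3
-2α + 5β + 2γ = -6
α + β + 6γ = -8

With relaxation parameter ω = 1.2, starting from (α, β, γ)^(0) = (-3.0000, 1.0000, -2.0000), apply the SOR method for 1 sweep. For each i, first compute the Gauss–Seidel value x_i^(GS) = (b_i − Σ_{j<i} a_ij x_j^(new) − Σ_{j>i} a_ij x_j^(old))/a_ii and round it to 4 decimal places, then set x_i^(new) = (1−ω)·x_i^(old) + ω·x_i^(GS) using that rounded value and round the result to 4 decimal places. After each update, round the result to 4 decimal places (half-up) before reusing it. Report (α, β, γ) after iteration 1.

Iteration 1:
  α: GS value = (3 - (1)·1.0000 - (3)·-2.0000) / (7) = 1.1429;  α ← (1−ω)·-3.0000 + ω·1.1429 = 1.9715
  β: GS value = (-6 - (-2)·1.9715 - (2)·-2.0000) / (5) = 0.3886;  β ← (1−ω)·1.0000 + ω·0.3886 = 0.2663
  γ: GS value = (-8 - (1)·1.9715 - (1)·0.2663) / (6) = -1.7063;  γ ← (1−ω)·-2.0000 + ω·-1.7063 = -1.6476

(1.9715, 0.2663, -1.6476)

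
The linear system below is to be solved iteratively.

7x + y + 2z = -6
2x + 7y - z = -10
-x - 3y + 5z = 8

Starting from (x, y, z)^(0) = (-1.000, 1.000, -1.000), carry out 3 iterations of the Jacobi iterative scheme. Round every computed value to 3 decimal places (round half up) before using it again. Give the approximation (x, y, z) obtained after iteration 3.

(-0.919, -0.975, 0.788)

Iteration 1:
  x = (-6 - (1)·1.000 - (2)·-1.000) / (7) = -0.714
  y = (-10 - (2)·-1.000 - (-1)·-1.000) / (7) = -1.286
  z = (8 - (-1)·-1.000 - (-3)·1.000) / (5) = 2.000
Iteration 2:
  x = (-6 - (1)·-1.286 - (2)·2.000) / (7) = -1.245
  y = (-10 - (2)·-0.714 - (-1)·2.000) / (7) = -0.939
  z = (8 - (-1)·-0.714 - (-3)·-1.286) / (5) = 0.686
Iteration 3:
  x = (-6 - (1)·-0.939 - (2)·0.686) / (7) = -0.919
  y = (-10 - (2)·-1.245 - (-1)·0.686) / (7) = -0.975
  z = (8 - (-1)·-1.245 - (-3)·-0.939) / (5) = 0.788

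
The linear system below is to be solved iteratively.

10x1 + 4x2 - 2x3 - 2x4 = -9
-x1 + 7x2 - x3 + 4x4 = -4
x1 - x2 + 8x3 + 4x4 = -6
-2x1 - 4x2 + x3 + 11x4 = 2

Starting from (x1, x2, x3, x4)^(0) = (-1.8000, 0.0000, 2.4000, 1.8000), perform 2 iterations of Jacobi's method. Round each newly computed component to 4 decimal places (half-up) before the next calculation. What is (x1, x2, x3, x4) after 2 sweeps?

Iteration 1:
  x1 = (-9 - (4)·0.0000 - (-2)·2.4000 - (-2)·1.8000) / (10) = -0.0600
  x2 = (-4 - (-1)·-1.8000 - (-1)·2.4000 - (4)·1.8000) / (7) = -1.5143
  x3 = (-6 - (1)·-1.8000 - (-1)·0.0000 - (4)·1.8000) / (8) = -1.4250
  x4 = (2 - (-2)·-1.8000 - (-4)·0.0000 - (1)·2.4000) / (11) = -0.3636
Iteration 2:
  x1 = (-9 - (4)·-1.5143 - (-2)·-1.4250 - (-2)·-0.3636) / (10) = -0.6520
  x2 = (-4 - (-1)·-0.0600 - (-1)·-1.4250 - (4)·-0.3636) / (7) = -0.5758
  x3 = (-6 - (1)·-0.0600 - (-1)·-1.5143 - (4)·-0.3636) / (8) = -0.7500
  x4 = (2 - (-2)·-0.0600 - (-4)·-1.5143 - (1)·-1.4250) / (11) = -0.2502

(-0.6520, -0.5758, -0.7500, -0.2502)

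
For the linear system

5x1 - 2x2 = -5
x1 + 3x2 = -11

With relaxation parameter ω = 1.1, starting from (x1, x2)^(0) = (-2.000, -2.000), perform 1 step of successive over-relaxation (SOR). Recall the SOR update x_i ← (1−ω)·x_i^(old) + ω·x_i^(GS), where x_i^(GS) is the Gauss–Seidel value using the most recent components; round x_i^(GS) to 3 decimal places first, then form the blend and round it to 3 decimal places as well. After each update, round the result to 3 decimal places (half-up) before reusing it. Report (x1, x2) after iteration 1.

Iteration 1:
  x1: GS value = (-5 - (-2)·-2.000) / (5) = -1.800;  x1 ← (1−ω)·-2.000 + ω·-1.800 = -1.780
  x2: GS value = (-11 - (1)·-1.780) / (3) = -3.073;  x2 ← (1−ω)·-2.000 + ω·-3.073 = -3.180

(-1.780, -3.180)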